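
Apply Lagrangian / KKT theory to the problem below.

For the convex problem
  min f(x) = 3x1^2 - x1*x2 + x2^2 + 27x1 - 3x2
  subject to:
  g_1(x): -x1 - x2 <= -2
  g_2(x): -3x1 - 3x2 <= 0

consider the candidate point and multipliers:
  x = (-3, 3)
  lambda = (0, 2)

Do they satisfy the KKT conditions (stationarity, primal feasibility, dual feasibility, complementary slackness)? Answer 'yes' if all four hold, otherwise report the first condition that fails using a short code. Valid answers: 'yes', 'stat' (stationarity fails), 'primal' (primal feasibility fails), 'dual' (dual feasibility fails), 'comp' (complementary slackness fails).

Gradient of f: grad f(x) = Q x + c = (6, 6)
Constraint values g_i(x) = a_i^T x - b_i:
  g_1((-3, 3)) = 2
  g_2((-3, 3)) = 0
Stationarity residual: grad f(x) + sum_i lambda_i a_i = (0, 0)
  -> stationarity OK
Primal feasibility (all g_i <= 0): FAILS
Dual feasibility (all lambda_i >= 0): OK
Complementary slackness (lambda_i * g_i(x) = 0 for all i): OK

Verdict: the first failing condition is primal_feasibility -> primal.

primal


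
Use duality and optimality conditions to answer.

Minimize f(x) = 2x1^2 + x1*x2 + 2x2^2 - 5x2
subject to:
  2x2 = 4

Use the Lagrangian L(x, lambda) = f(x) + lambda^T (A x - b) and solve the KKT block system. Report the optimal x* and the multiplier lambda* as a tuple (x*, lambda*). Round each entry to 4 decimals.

Form the Lagrangian:
  L(x, lambda) = (1/2) x^T Q x + c^T x + lambda^T (A x - b)
Stationarity (grad_x L = 0): Q x + c + A^T lambda = 0.
Primal feasibility: A x = b.

This gives the KKT block system:
  [ Q   A^T ] [ x     ]   [-c ]
  [ A    0  ] [ lambda ] = [ b ]

Solving the linear system:
  x*      = (-0.5, 2)
  lambda* = (-1.25)
  f(x*)   = -2.5

x* = (-0.5, 2), lambda* = (-1.25)


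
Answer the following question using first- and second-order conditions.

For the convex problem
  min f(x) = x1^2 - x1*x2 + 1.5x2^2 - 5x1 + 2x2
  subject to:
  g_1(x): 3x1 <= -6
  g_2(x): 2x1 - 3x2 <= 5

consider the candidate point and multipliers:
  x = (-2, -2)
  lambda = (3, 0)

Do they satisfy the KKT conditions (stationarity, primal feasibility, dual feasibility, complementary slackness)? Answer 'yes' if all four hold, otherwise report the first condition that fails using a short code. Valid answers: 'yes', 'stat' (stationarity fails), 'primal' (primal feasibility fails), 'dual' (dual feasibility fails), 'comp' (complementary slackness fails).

Gradient of f: grad f(x) = Q x + c = (-7, -2)
Constraint values g_i(x) = a_i^T x - b_i:
  g_1((-2, -2)) = 0
  g_2((-2, -2)) = -3
Stationarity residual: grad f(x) + sum_i lambda_i a_i = (2, -2)
  -> stationarity FAILS
Primal feasibility (all g_i <= 0): OK
Dual feasibility (all lambda_i >= 0): OK
Complementary slackness (lambda_i * g_i(x) = 0 for all i): OK

Verdict: the first failing condition is stationarity -> stat.

stat


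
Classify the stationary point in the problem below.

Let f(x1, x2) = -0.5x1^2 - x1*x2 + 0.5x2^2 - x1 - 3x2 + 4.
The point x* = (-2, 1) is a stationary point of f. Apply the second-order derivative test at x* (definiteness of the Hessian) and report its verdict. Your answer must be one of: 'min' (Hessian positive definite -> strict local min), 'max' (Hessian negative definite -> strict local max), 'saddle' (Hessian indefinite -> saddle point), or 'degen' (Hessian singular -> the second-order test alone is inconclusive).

Compute the Hessian H = grad^2 f:
  H = [[-1, -1], [-1, 1]]
Verify stationarity: grad f(x*) = H x* + g = (0, 0).
Eigenvalues of H: -1.4142, 1.4142.
Eigenvalues have mixed signs, so H is indefinite -> x* is a saddle point.

saddle


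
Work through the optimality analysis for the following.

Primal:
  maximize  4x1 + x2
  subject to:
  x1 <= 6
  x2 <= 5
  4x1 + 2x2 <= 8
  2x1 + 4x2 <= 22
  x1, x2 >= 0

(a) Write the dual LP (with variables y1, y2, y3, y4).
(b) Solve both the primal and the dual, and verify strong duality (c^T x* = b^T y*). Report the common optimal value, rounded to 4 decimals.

The standard primal-dual pair for 'max c^T x s.t. A x <= b, x >= 0' is:
  Dual:  min b^T y  s.t.  A^T y >= c,  y >= 0.

So the dual LP is:
  minimize  6y1 + 5y2 + 8y3 + 22y4
  subject to:
    y1 + 4y3 + 2y4 >= 4
    y2 + 2y3 + 4y4 >= 1
    y1, y2, y3, y4 >= 0

Solving the primal: x* = (2, 0).
  primal value c^T x* = 8.
Solving the dual: y* = (0, 0, 1, 0).
  dual value b^T y* = 8.
Strong duality: c^T x* = b^T y*. Confirmed.

8


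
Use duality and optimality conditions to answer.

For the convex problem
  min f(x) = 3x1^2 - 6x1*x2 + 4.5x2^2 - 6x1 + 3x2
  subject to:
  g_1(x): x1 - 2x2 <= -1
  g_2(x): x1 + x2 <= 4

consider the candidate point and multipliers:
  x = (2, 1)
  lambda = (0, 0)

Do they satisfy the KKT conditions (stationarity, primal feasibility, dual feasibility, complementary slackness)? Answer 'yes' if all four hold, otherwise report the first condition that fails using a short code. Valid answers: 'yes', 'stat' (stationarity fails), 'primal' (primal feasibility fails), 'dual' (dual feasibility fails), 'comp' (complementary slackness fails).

Gradient of f: grad f(x) = Q x + c = (0, 0)
Constraint values g_i(x) = a_i^T x - b_i:
  g_1((2, 1)) = 1
  g_2((2, 1)) = -1
Stationarity residual: grad f(x) + sum_i lambda_i a_i = (0, 0)
  -> stationarity OK
Primal feasibility (all g_i <= 0): FAILS
Dual feasibility (all lambda_i >= 0): OK
Complementary slackness (lambda_i * g_i(x) = 0 for all i): OK

Verdict: the first failing condition is primal_feasibility -> primal.

primal


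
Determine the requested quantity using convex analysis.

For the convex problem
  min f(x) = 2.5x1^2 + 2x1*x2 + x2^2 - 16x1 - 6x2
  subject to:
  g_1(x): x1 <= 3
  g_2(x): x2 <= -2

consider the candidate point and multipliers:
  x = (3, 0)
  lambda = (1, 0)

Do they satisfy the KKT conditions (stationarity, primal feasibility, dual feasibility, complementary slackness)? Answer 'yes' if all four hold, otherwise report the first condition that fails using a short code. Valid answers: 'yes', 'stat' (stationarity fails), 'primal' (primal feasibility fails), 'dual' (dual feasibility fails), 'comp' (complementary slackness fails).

Gradient of f: grad f(x) = Q x + c = (-1, 0)
Constraint values g_i(x) = a_i^T x - b_i:
  g_1((3, 0)) = 0
  g_2((3, 0)) = 2
Stationarity residual: grad f(x) + sum_i lambda_i a_i = (0, 0)
  -> stationarity OK
Primal feasibility (all g_i <= 0): FAILS
Dual feasibility (all lambda_i >= 0): OK
Complementary slackness (lambda_i * g_i(x) = 0 for all i): OK

Verdict: the first failing condition is primal_feasibility -> primal.

primal


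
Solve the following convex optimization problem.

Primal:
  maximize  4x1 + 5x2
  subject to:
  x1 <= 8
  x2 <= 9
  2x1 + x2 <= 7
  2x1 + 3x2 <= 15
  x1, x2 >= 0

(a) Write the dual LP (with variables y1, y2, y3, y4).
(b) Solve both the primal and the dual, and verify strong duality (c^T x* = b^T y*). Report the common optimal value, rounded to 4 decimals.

The standard primal-dual pair for 'max c^T x s.t. A x <= b, x >= 0' is:
  Dual:  min b^T y  s.t.  A^T y >= c,  y >= 0.

So the dual LP is:
  minimize  8y1 + 9y2 + 7y3 + 15y4
  subject to:
    y1 + 2y3 + 2y4 >= 4
    y2 + y3 + 3y4 >= 5
    y1, y2, y3, y4 >= 0

Solving the primal: x* = (1.5, 4).
  primal value c^T x* = 26.
Solving the dual: y* = (0, 0, 0.5, 1.5).
  dual value b^T y* = 26.
Strong duality: c^T x* = b^T y*. Confirmed.

26


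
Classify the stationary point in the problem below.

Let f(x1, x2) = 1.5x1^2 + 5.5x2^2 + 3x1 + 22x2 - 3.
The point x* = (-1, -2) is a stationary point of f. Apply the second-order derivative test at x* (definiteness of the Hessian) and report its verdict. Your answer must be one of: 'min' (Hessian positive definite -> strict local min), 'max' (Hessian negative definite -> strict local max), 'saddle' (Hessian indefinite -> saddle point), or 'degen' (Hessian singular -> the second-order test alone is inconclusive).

Compute the Hessian H = grad^2 f:
  H = [[3, 0], [0, 11]]
Verify stationarity: grad f(x*) = H x* + g = (0, 0).
Eigenvalues of H: 3, 11.
Both eigenvalues > 0, so H is positive definite -> x* is a strict local min.

min


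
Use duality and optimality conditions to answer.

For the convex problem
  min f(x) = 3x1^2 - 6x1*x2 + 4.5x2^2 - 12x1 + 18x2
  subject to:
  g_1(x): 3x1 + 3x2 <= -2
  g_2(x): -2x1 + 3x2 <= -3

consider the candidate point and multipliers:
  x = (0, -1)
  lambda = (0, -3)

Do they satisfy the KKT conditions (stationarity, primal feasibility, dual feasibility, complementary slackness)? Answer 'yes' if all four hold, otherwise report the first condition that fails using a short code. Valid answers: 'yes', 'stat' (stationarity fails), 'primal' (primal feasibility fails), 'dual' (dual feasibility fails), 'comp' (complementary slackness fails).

Gradient of f: grad f(x) = Q x + c = (-6, 9)
Constraint values g_i(x) = a_i^T x - b_i:
  g_1((0, -1)) = -1
  g_2((0, -1)) = 0
Stationarity residual: grad f(x) + sum_i lambda_i a_i = (0, 0)
  -> stationarity OK
Primal feasibility (all g_i <= 0): OK
Dual feasibility (all lambda_i >= 0): FAILS
Complementary slackness (lambda_i * g_i(x) = 0 for all i): OK

Verdict: the first failing condition is dual_feasibility -> dual.

dual


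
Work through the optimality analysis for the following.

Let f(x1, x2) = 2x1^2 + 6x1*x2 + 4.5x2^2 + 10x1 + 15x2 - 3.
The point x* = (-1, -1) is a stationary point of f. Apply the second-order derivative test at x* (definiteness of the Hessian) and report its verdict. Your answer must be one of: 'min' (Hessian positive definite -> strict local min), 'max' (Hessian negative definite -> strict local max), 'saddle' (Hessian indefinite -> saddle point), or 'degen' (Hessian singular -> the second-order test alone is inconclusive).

Compute the Hessian H = grad^2 f:
  H = [[4, 6], [6, 9]]
Verify stationarity: grad f(x*) = H x* + g = (0, 0).
Eigenvalues of H: 0, 13.
H has a zero eigenvalue (singular; positive semidefinite but not definite), so H is neither positive definite, negative definite, nor indefinite. The second-order test alone is inconclusive -> degen.
(Indeed, f is constant along the null direction of H through x*, so x* is not a strict local extremum.)

degen


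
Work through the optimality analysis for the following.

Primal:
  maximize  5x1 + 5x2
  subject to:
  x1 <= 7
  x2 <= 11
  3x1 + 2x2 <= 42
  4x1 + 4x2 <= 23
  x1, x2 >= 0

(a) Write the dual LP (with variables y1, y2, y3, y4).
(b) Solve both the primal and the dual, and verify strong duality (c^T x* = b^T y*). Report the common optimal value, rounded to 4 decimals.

The standard primal-dual pair for 'max c^T x s.t. A x <= b, x >= 0' is:
  Dual:  min b^T y  s.t.  A^T y >= c,  y >= 0.

So the dual LP is:
  minimize  7y1 + 11y2 + 42y3 + 23y4
  subject to:
    y1 + 3y3 + 4y4 >= 5
    y2 + 2y3 + 4y4 >= 5
    y1, y2, y3, y4 >= 0

Solving the primal: x* = (5.75, 0).
  primal value c^T x* = 28.75.
Solving the dual: y* = (0, 0, 0, 1.25).
  dual value b^T y* = 28.75.
Strong duality: c^T x* = b^T y*. Confirmed.

28.75


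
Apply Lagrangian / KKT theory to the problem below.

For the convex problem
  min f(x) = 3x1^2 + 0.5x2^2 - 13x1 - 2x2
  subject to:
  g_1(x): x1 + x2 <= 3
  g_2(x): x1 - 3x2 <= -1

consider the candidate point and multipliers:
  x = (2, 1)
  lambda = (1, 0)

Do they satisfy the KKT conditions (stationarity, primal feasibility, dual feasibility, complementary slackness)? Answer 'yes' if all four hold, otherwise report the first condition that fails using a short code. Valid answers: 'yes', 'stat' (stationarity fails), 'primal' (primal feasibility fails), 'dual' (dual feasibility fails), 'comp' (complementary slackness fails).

Gradient of f: grad f(x) = Q x + c = (-1, -1)
Constraint values g_i(x) = a_i^T x - b_i:
  g_1((2, 1)) = 0
  g_2((2, 1)) = 0
Stationarity residual: grad f(x) + sum_i lambda_i a_i = (0, 0)
  -> stationarity OK
Primal feasibility (all g_i <= 0): OK
Dual feasibility (all lambda_i >= 0): OK
Complementary slackness (lambda_i * g_i(x) = 0 for all i): OK

Verdict: yes, KKT holds.

yes


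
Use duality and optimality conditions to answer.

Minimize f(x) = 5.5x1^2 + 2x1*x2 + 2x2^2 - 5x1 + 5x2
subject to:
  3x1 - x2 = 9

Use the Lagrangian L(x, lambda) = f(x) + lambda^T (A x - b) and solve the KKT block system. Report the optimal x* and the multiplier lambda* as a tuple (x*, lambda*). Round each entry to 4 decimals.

Form the Lagrangian:
  L(x, lambda) = (1/2) x^T Q x + c^T x + lambda^T (A x - b)
Stationarity (grad_x L = 0): Q x + c + A^T lambda = 0.
Primal feasibility: A x = b.

This gives the KKT block system:
  [ Q   A^T ] [ x     ]   [-c ]
  [ A    0  ] [ lambda ] = [ b ]

Solving the linear system:
  x*      = (1.9661, -3.1017)
  lambda* = (-3.4746)
  f(x*)   = 2.9661

x* = (1.9661, -3.1017), lambda* = (-3.4746)


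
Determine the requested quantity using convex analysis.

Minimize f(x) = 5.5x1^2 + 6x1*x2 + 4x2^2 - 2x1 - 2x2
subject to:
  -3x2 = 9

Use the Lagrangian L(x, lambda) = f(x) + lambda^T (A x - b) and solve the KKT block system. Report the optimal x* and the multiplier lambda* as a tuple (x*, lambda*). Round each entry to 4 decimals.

Form the Lagrangian:
  L(x, lambda) = (1/2) x^T Q x + c^T x + lambda^T (A x - b)
Stationarity (grad_x L = 0): Q x + c + A^T lambda = 0.
Primal feasibility: A x = b.

This gives the KKT block system:
  [ Q   A^T ] [ x     ]   [-c ]
  [ A    0  ] [ lambda ] = [ b ]

Solving the linear system:
  x*      = (1.8182, -3)
  lambda* = (-5.0303)
  f(x*)   = 23.8182

x* = (1.8182, -3), lambda* = (-5.0303)


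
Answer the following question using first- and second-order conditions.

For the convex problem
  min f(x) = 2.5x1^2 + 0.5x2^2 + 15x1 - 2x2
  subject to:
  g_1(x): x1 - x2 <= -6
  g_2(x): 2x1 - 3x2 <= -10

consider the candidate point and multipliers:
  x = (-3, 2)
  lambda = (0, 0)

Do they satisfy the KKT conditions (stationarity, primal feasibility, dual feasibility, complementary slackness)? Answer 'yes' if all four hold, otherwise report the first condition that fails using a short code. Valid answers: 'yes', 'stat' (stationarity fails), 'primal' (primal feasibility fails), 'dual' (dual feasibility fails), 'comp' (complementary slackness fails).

Gradient of f: grad f(x) = Q x + c = (0, 0)
Constraint values g_i(x) = a_i^T x - b_i:
  g_1((-3, 2)) = 1
  g_2((-3, 2)) = -2
Stationarity residual: grad f(x) + sum_i lambda_i a_i = (0, 0)
  -> stationarity OK
Primal feasibility (all g_i <= 0): FAILS
Dual feasibility (all lambda_i >= 0): OK
Complementary slackness (lambda_i * g_i(x) = 0 for all i): OK

Verdict: the first failing condition is primal_feasibility -> primal.

primal


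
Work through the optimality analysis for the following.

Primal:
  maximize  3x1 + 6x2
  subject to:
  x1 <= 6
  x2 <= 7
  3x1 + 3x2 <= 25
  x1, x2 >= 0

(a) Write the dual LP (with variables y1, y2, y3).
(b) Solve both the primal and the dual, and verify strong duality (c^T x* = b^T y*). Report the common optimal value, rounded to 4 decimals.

The standard primal-dual pair for 'max c^T x s.t. A x <= b, x >= 0' is:
  Dual:  min b^T y  s.t.  A^T y >= c,  y >= 0.

So the dual LP is:
  minimize  6y1 + 7y2 + 25y3
  subject to:
    y1 + 3y3 >= 3
    y2 + 3y3 >= 6
    y1, y2, y3 >= 0

Solving the primal: x* = (1.3333, 7).
  primal value c^T x* = 46.
Solving the dual: y* = (0, 3, 1).
  dual value b^T y* = 46.
Strong duality: c^T x* = b^T y*. Confirmed.

46


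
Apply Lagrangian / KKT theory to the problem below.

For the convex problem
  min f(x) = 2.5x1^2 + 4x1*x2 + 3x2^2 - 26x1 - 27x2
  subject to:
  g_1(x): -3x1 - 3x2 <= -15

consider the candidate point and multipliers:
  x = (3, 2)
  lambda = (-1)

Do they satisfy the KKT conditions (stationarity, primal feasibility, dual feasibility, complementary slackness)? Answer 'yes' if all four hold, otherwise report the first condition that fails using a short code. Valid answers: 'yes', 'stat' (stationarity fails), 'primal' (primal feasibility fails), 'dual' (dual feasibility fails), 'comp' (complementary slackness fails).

Gradient of f: grad f(x) = Q x + c = (-3, -3)
Constraint values g_i(x) = a_i^T x - b_i:
  g_1((3, 2)) = 0
Stationarity residual: grad f(x) + sum_i lambda_i a_i = (0, 0)
  -> stationarity OK
Primal feasibility (all g_i <= 0): OK
Dual feasibility (all lambda_i >= 0): FAILS
Complementary slackness (lambda_i * g_i(x) = 0 for all i): OK

Verdict: the first failing condition is dual_feasibility -> dual.

dual


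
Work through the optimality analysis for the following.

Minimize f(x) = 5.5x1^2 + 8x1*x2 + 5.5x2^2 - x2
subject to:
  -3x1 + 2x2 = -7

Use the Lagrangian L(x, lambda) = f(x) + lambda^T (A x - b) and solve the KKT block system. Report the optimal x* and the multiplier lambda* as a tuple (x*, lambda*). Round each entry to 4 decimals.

Form the Lagrangian:
  L(x, lambda) = (1/2) x^T Q x + c^T x + lambda^T (A x - b)
Stationarity (grad_x L = 0): Q x + c + A^T lambda = 0.
Primal feasibility: A x = b.

This gives the KKT block system:
  [ Q   A^T ] [ x     ]   [-c ]
  [ A    0  ] [ lambda ] = [ b ]

Solving the linear system:
  x*      = (1.4603, -1.3096)
  lambda* = (1.8619)
  f(x*)   = 7.1715

x* = (1.4603, -1.3096), lambda* = (1.8619)


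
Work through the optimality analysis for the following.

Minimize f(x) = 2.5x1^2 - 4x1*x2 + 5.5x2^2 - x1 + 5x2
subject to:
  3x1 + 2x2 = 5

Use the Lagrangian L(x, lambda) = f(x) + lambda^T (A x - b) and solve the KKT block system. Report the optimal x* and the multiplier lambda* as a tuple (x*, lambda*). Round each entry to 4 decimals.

Form the Lagrangian:
  L(x, lambda) = (1/2) x^T Q x + c^T x + lambda^T (A x - b)
Stationarity (grad_x L = 0): Q x + c + A^T lambda = 0.
Primal feasibility: A x = b.

This gives the KKT block system:
  [ Q   A^T ] [ x     ]   [-c ]
  [ A    0  ] [ lambda ] = [ b ]

Solving the linear system:
  x*      = (1.4311, 0.3533)
  lambda* = (-1.5808)
  f(x*)   = 4.1198

x* = (1.4311, 0.3533), lambda* = (-1.5808)


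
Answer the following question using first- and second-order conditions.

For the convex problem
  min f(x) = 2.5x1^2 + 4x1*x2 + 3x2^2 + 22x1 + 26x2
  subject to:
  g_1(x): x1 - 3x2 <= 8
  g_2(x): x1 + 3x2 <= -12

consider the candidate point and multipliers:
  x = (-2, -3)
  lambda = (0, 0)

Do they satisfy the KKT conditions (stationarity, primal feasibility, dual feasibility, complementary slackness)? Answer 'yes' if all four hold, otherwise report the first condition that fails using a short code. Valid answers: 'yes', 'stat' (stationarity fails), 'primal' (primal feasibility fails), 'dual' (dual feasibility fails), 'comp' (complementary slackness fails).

Gradient of f: grad f(x) = Q x + c = (0, 0)
Constraint values g_i(x) = a_i^T x - b_i:
  g_1((-2, -3)) = -1
  g_2((-2, -3)) = 1
Stationarity residual: grad f(x) + sum_i lambda_i a_i = (0, 0)
  -> stationarity OK
Primal feasibility (all g_i <= 0): FAILS
Dual feasibility (all lambda_i >= 0): OK
Complementary slackness (lambda_i * g_i(x) = 0 for all i): OK

Verdict: the first failing condition is primal_feasibility -> primal.

primal


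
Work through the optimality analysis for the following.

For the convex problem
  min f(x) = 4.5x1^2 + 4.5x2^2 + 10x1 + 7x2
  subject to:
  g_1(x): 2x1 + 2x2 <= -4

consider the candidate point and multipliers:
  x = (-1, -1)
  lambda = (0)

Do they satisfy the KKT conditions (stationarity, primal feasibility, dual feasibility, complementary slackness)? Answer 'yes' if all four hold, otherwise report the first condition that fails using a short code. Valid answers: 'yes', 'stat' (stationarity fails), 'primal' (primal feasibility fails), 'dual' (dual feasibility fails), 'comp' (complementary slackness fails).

Gradient of f: grad f(x) = Q x + c = (1, -2)
Constraint values g_i(x) = a_i^T x - b_i:
  g_1((-1, -1)) = 0
Stationarity residual: grad f(x) + sum_i lambda_i a_i = (1, -2)
  -> stationarity FAILS
Primal feasibility (all g_i <= 0): OK
Dual feasibility (all lambda_i >= 0): OK
Complementary slackness (lambda_i * g_i(x) = 0 for all i): OK

Verdict: the first failing condition is stationarity -> stat.

stat


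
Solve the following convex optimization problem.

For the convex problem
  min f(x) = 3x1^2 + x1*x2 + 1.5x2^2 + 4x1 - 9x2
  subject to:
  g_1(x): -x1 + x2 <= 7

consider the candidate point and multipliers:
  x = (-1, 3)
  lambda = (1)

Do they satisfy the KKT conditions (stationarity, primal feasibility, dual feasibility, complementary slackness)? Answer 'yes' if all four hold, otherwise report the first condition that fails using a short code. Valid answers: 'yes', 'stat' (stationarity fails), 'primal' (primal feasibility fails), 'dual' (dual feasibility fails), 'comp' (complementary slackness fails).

Gradient of f: grad f(x) = Q x + c = (1, -1)
Constraint values g_i(x) = a_i^T x - b_i:
  g_1((-1, 3)) = -3
Stationarity residual: grad f(x) + sum_i lambda_i a_i = (0, 0)
  -> stationarity OK
Primal feasibility (all g_i <= 0): OK
Dual feasibility (all lambda_i >= 0): OK
Complementary slackness (lambda_i * g_i(x) = 0 for all i): FAILS

Verdict: the first failing condition is complementary_slackness -> comp.

comp


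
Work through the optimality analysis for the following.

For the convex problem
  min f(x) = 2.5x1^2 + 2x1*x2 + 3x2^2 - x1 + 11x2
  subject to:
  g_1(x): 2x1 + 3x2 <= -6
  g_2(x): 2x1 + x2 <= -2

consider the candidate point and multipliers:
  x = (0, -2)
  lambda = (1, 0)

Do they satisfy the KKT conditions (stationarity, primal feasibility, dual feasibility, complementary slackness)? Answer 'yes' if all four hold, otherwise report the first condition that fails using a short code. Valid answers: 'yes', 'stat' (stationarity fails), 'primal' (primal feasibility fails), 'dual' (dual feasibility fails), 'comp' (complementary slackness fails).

Gradient of f: grad f(x) = Q x + c = (-5, -1)
Constraint values g_i(x) = a_i^T x - b_i:
  g_1((0, -2)) = 0
  g_2((0, -2)) = 0
Stationarity residual: grad f(x) + sum_i lambda_i a_i = (-3, 2)
  -> stationarity FAILS
Primal feasibility (all g_i <= 0): OK
Dual feasibility (all lambda_i >= 0): OK
Complementary slackness (lambda_i * g_i(x) = 0 for all i): OK

Verdict: the first failing condition is stationarity -> stat.

stat


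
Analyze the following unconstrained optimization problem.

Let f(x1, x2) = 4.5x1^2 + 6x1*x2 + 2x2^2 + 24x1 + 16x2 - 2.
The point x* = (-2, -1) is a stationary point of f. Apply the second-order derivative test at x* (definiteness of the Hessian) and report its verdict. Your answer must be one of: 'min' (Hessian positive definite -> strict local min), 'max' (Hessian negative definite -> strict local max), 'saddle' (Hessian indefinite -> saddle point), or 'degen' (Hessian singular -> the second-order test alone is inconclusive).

Compute the Hessian H = grad^2 f:
  H = [[9, 6], [6, 4]]
Verify stationarity: grad f(x*) = H x* + g = (0, 0).
Eigenvalues of H: 0, 13.
H has a zero eigenvalue (singular; positive semidefinite but not definite), so H is neither positive definite, negative definite, nor indefinite. The second-order test alone is inconclusive -> degen.
(Indeed, f is constant along the null direction of H through x*, so x* is not a strict local extremum.)

degen


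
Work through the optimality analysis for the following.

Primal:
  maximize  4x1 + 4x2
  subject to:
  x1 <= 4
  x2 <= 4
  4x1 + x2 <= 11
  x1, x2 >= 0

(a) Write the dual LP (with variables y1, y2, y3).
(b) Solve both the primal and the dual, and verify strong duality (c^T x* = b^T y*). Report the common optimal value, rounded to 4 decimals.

The standard primal-dual pair for 'max c^T x s.t. A x <= b, x >= 0' is:
  Dual:  min b^T y  s.t.  A^T y >= c,  y >= 0.

So the dual LP is:
  minimize  4y1 + 4y2 + 11y3
  subject to:
    y1 + 4y3 >= 4
    y2 + y3 >= 4
    y1, y2, y3 >= 0

Solving the primal: x* = (1.75, 4).
  primal value c^T x* = 23.
Solving the dual: y* = (0, 3, 1).
  dual value b^T y* = 23.
Strong duality: c^T x* = b^T y*. Confirmed.

23


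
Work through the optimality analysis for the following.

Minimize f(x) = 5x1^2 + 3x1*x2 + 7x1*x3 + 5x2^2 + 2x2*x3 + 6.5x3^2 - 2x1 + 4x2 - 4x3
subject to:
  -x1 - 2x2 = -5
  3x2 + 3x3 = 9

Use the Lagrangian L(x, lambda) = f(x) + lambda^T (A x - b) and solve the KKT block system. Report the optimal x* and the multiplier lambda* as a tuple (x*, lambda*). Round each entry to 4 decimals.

Form the Lagrangian:
  L(x, lambda) = (1/2) x^T Q x + c^T x + lambda^T (A x - b)
Stationarity (grad_x L = 0): Q x + c + A^T lambda = 0.
Primal feasibility: A x = b.

This gives the KKT block system:
  [ Q   A^T ] [ x     ]   [-c ]
  [ A    0  ] [ lambda ] = [ b ]

Solving the linear system:
  x*      = (0.12, 2.44, 0.56)
  lambda* = (10.44, -3)
  f(x*)   = 43.24

x* = (0.12, 2.44, 0.56), lambda* = (10.44, -3)


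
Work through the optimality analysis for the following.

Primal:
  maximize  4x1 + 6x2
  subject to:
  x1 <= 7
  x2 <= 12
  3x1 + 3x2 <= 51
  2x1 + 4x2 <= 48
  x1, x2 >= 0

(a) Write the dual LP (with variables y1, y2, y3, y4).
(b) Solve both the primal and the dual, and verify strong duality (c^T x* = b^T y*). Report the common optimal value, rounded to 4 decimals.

The standard primal-dual pair for 'max c^T x s.t. A x <= b, x >= 0' is:
  Dual:  min b^T y  s.t.  A^T y >= c,  y >= 0.

So the dual LP is:
  minimize  7y1 + 12y2 + 51y3 + 48y4
  subject to:
    y1 + 3y3 + 2y4 >= 4
    y2 + 3y3 + 4y4 >= 6
    y1, y2, y3, y4 >= 0

Solving the primal: x* = (7, 8.5).
  primal value c^T x* = 79.
Solving the dual: y* = (1, 0, 0, 1.5).
  dual value b^T y* = 79.
Strong duality: c^T x* = b^T y*. Confirmed.

79


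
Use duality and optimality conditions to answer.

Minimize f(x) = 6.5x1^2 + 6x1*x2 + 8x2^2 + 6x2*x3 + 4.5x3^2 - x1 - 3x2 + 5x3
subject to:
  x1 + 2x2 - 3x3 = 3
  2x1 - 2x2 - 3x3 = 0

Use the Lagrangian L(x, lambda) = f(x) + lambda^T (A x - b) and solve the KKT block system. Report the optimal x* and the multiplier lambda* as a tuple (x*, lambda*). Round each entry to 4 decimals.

Form the Lagrangian:
  L(x, lambda) = (1/2) x^T Q x + c^T x + lambda^T (A x - b)
Stationarity (grad_x L = 0): Q x + c + A^T lambda = 0.
Primal feasibility: A x = b.

This gives the KKT block system:
  [ Q   A^T ] [ x     ]   [-c ]
  [ A    0  ] [ lambda ] = [ b ]

Solving the linear system:
  x*      = (-0.3614, 0.6596, -0.6807)
  lambda* = (0.1466, 0.7972)
  f(x*)   = -2.7304

x* = (-0.3614, 0.6596, -0.6807), lambda* = (0.1466, 0.7972)


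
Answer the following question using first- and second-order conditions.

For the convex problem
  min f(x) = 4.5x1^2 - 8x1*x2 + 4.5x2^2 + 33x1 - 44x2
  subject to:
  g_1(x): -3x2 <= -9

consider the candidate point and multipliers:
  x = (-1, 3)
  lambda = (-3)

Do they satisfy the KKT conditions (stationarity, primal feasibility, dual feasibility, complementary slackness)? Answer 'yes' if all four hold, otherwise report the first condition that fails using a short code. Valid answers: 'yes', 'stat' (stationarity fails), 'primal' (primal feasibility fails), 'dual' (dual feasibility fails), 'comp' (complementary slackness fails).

Gradient of f: grad f(x) = Q x + c = (0, -9)
Constraint values g_i(x) = a_i^T x - b_i:
  g_1((-1, 3)) = 0
Stationarity residual: grad f(x) + sum_i lambda_i a_i = (0, 0)
  -> stationarity OK
Primal feasibility (all g_i <= 0): OK
Dual feasibility (all lambda_i >= 0): FAILS
Complementary slackness (lambda_i * g_i(x) = 0 for all i): OK

Verdict: the first failing condition is dual_feasibility -> dual.

dual


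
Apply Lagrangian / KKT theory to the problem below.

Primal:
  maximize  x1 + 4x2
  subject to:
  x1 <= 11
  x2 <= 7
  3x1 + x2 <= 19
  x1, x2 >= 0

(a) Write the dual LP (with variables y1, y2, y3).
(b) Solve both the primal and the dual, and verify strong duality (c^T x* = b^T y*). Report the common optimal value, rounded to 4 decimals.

The standard primal-dual pair for 'max c^T x s.t. A x <= b, x >= 0' is:
  Dual:  min b^T y  s.t.  A^T y >= c,  y >= 0.

So the dual LP is:
  minimize  11y1 + 7y2 + 19y3
  subject to:
    y1 + 3y3 >= 1
    y2 + y3 >= 4
    y1, y2, y3 >= 0

Solving the primal: x* = (4, 7).
  primal value c^T x* = 32.
Solving the dual: y* = (0, 3.6667, 0.3333).
  dual value b^T y* = 32.
Strong duality: c^T x* = b^T y*. Confirmed.

32


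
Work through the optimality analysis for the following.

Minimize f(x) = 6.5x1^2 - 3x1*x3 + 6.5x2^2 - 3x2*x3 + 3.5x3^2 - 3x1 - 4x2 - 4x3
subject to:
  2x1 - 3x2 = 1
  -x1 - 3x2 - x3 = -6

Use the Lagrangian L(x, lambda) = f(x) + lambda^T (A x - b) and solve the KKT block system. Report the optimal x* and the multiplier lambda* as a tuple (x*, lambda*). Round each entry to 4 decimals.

Form the Lagrangian:
  L(x, lambda) = (1/2) x^T Q x + c^T x + lambda^T (A x - b)
Stationarity (grad_x L = 0): Q x + c + A^T lambda = 0.
Primal feasibility: A x = b.

This gives the KKT block system:
  [ Q   A^T ] [ x     ]   [-c ]
  [ A    0  ] [ lambda ] = [ b ]

Solving the linear system:
  x*      = (1.6243, 0.7495, 2.1272)
  lambda* = (-3.9821, 3.7694)
  f(x*)   = 5.1093

x* = (1.6243, 0.7495, 2.1272), lambda* = (-3.9821, 3.7694)


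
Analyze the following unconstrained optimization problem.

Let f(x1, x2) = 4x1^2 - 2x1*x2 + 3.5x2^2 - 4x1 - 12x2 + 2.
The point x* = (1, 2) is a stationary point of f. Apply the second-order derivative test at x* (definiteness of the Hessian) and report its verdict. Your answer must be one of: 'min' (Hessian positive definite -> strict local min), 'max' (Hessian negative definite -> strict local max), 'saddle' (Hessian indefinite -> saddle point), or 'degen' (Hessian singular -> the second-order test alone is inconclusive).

Compute the Hessian H = grad^2 f:
  H = [[8, -2], [-2, 7]]
Verify stationarity: grad f(x*) = H x* + g = (0, 0).
Eigenvalues of H: 5.4384, 9.5616.
Both eigenvalues > 0, so H is positive definite -> x* is a strict local min.

min


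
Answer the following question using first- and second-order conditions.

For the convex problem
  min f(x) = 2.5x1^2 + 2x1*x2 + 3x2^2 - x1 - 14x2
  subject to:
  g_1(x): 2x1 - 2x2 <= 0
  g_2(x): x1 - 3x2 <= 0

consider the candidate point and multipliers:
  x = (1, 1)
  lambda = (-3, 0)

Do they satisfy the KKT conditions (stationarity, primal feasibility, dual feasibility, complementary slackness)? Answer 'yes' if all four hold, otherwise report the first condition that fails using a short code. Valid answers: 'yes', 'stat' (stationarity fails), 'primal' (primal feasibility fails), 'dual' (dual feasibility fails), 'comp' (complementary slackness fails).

Gradient of f: grad f(x) = Q x + c = (6, -6)
Constraint values g_i(x) = a_i^T x - b_i:
  g_1((1, 1)) = 0
  g_2((1, 1)) = -2
Stationarity residual: grad f(x) + sum_i lambda_i a_i = (0, 0)
  -> stationarity OK
Primal feasibility (all g_i <= 0): OK
Dual feasibility (all lambda_i >= 0): FAILS
Complementary slackness (lambda_i * g_i(x) = 0 for all i): OK

Verdict: the first failing condition is dual_feasibility -> dual.

dual


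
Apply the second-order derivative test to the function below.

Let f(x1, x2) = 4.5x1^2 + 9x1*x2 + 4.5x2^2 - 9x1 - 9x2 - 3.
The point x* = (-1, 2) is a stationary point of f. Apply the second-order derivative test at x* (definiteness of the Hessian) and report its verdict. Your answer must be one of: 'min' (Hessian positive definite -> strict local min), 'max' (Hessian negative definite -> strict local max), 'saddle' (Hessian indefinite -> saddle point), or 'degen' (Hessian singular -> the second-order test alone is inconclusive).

Compute the Hessian H = grad^2 f:
  H = [[9, 9], [9, 9]]
Verify stationarity: grad f(x*) = H x* + g = (0, 0).
Eigenvalues of H: 0, 18.
H has a zero eigenvalue (singular; positive semidefinite but not definite), so H is neither positive definite, negative definite, nor indefinite. The second-order test alone is inconclusive -> degen.
(Indeed, f is constant along the null direction of H through x*, so x* is not a strict local extremum.)

degen


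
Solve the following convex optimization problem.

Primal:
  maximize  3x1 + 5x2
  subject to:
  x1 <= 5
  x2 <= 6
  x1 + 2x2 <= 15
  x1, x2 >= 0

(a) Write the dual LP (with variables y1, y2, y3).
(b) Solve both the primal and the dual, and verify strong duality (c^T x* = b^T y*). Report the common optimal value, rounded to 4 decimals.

The standard primal-dual pair for 'max c^T x s.t. A x <= b, x >= 0' is:
  Dual:  min b^T y  s.t.  A^T y >= c,  y >= 0.

So the dual LP is:
  minimize  5y1 + 6y2 + 15y3
  subject to:
    y1 + y3 >= 3
    y2 + 2y3 >= 5
    y1, y2, y3 >= 0

Solving the primal: x* = (5, 5).
  primal value c^T x* = 40.
Solving the dual: y* = (0.5, 0, 2.5).
  dual value b^T y* = 40.
Strong duality: c^T x* = b^T y*. Confirmed.

40


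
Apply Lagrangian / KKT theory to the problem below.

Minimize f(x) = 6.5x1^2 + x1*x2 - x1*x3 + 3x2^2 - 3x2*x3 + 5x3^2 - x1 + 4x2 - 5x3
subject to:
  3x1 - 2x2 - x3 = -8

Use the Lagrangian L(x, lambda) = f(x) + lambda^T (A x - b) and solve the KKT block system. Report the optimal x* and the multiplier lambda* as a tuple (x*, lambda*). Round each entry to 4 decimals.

Form the Lagrangian:
  L(x, lambda) = (1/2) x^T Q x + c^T x + lambda^T (A x - b)
Stationarity (grad_x L = 0): Q x + c + A^T lambda = 0.
Primal feasibility: A x = b.

This gives the KKT block system:
  [ Q   A^T ] [ x     ]   [-c ]
  [ A    0  ] [ lambda ] = [ b ]

Solving the linear system:
  x*      = (-1.0299, 1.7591, 1.3921)
  lambda* = (4.674)
  f(x*)   = 19.2488

x* = (-1.0299, 1.7591, 1.3921), lambda* = (4.674)


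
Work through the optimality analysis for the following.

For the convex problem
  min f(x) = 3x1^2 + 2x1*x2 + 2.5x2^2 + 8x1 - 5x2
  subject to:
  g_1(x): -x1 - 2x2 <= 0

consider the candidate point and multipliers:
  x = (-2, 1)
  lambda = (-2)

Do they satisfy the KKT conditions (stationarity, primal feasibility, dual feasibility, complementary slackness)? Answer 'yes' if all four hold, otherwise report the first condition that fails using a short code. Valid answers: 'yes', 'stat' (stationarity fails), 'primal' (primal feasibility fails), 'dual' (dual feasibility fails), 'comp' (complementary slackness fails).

Gradient of f: grad f(x) = Q x + c = (-2, -4)
Constraint values g_i(x) = a_i^T x - b_i:
  g_1((-2, 1)) = 0
Stationarity residual: grad f(x) + sum_i lambda_i a_i = (0, 0)
  -> stationarity OK
Primal feasibility (all g_i <= 0): OK
Dual feasibility (all lambda_i >= 0): FAILS
Complementary slackness (lambda_i * g_i(x) = 0 for all i): OK

Verdict: the first failing condition is dual_feasibility -> dual.

dual


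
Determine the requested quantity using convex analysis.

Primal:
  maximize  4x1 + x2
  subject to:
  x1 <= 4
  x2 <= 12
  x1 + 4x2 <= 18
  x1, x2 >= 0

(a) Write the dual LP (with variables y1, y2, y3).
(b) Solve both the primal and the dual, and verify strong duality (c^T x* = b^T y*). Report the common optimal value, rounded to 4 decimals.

The standard primal-dual pair for 'max c^T x s.t. A x <= b, x >= 0' is:
  Dual:  min b^T y  s.t.  A^T y >= c,  y >= 0.

So the dual LP is:
  minimize  4y1 + 12y2 + 18y3
  subject to:
    y1 + y3 >= 4
    y2 + 4y3 >= 1
    y1, y2, y3 >= 0

Solving the primal: x* = (4, 3.5).
  primal value c^T x* = 19.5.
Solving the dual: y* = (3.75, 0, 0.25).
  dual value b^T y* = 19.5.
Strong duality: c^T x* = b^T y*. Confirmed.

19.5


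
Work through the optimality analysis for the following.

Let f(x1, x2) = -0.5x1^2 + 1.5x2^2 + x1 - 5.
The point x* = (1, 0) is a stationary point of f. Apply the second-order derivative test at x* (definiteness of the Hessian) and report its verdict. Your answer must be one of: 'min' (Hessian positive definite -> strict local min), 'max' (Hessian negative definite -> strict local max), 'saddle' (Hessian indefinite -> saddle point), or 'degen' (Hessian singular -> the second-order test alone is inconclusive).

Compute the Hessian H = grad^2 f:
  H = [[-1, 0], [0, 3]]
Verify stationarity: grad f(x*) = H x* + g = (0, 0).
Eigenvalues of H: -1, 3.
Eigenvalues have mixed signs, so H is indefinite -> x* is a saddle point.

saddle


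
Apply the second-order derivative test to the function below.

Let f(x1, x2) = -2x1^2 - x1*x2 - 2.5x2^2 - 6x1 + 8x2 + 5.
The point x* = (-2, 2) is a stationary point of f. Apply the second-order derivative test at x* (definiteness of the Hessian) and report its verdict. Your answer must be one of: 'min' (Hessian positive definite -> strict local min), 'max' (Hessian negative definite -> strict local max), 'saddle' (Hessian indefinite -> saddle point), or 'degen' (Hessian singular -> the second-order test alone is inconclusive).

Compute the Hessian H = grad^2 f:
  H = [[-4, -1], [-1, -5]]
Verify stationarity: grad f(x*) = H x* + g = (0, 0).
Eigenvalues of H: -5.618, -3.382.
Both eigenvalues < 0, so H is negative definite -> x* is a strict local max.

max


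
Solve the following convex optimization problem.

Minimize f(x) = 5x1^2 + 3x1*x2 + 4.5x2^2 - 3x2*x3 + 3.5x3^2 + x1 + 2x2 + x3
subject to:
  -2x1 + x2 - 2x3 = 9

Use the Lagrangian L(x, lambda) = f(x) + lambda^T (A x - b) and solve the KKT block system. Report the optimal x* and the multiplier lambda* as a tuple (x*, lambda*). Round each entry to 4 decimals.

Form the Lagrangian:
  L(x, lambda) = (1/2) x^T Q x + c^T x + lambda^T (A x - b)
Stationarity (grad_x L = 0): Q x + c + A^T lambda = 0.
Primal feasibility: A x = b.

This gives the KKT block system:
  [ Q   A^T ] [ x     ]   [-c ]
  [ A    0  ] [ lambda ] = [ b ]

Solving the linear system:
  x*      = (-1.9402, 0.5936, -2.2629)
  lambda* = (-8.3108)
  f(x*)   = 35.8904

x* = (-1.9402, 0.5936, -2.2629), lambda* = (-8.3108)


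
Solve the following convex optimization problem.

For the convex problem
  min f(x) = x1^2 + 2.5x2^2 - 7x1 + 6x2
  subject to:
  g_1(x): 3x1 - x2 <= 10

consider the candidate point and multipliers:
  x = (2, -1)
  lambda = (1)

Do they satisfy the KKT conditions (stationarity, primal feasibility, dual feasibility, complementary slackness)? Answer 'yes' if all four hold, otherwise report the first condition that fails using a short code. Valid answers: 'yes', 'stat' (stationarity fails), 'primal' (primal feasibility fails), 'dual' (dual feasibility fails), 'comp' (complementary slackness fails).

Gradient of f: grad f(x) = Q x + c = (-3, 1)
Constraint values g_i(x) = a_i^T x - b_i:
  g_1((2, -1)) = -3
Stationarity residual: grad f(x) + sum_i lambda_i a_i = (0, 0)
  -> stationarity OK
Primal feasibility (all g_i <= 0): OK
Dual feasibility (all lambda_i >= 0): OK
Complementary slackness (lambda_i * g_i(x) = 0 for all i): FAILS

Verdict: the first failing condition is complementary_slackness -> comp.

comp


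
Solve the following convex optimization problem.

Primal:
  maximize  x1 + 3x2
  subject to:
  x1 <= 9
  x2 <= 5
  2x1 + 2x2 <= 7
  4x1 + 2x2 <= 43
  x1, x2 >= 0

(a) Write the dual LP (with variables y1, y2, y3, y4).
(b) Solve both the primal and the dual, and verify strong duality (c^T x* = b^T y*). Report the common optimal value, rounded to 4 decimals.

The standard primal-dual pair for 'max c^T x s.t. A x <= b, x >= 0' is:
  Dual:  min b^T y  s.t.  A^T y >= c,  y >= 0.

So the dual LP is:
  minimize  9y1 + 5y2 + 7y3 + 43y4
  subject to:
    y1 + 2y3 + 4y4 >= 1
    y2 + 2y3 + 2y4 >= 3
    y1, y2, y3, y4 >= 0

Solving the primal: x* = (0, 3.5).
  primal value c^T x* = 10.5.
Solving the dual: y* = (0, 0, 1.5, 0).
  dual value b^T y* = 10.5.
Strong duality: c^T x* = b^T y*. Confirmed.

10.5


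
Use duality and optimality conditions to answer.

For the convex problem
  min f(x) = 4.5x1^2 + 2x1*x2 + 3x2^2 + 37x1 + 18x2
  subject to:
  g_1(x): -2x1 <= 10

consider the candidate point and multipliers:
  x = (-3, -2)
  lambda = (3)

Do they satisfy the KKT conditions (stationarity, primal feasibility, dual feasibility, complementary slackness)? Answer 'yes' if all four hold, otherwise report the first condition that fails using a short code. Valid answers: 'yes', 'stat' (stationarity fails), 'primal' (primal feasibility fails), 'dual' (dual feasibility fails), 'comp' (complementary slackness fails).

Gradient of f: grad f(x) = Q x + c = (6, 0)
Constraint values g_i(x) = a_i^T x - b_i:
  g_1((-3, -2)) = -4
Stationarity residual: grad f(x) + sum_i lambda_i a_i = (0, 0)
  -> stationarity OK
Primal feasibility (all g_i <= 0): OK
Dual feasibility (all lambda_i >= 0): OK
Complementary slackness (lambda_i * g_i(x) = 0 for all i): FAILS

Verdict: the first failing condition is complementary_slackness -> comp.

comp


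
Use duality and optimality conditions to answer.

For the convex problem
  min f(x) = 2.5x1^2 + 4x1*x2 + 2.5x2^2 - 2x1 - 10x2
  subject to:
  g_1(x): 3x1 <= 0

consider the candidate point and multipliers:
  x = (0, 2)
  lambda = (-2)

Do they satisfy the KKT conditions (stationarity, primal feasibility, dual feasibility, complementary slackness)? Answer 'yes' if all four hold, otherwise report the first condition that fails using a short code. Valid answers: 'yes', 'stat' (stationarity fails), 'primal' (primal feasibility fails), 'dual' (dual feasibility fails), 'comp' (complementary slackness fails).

Gradient of f: grad f(x) = Q x + c = (6, 0)
Constraint values g_i(x) = a_i^T x - b_i:
  g_1((0, 2)) = 0
Stationarity residual: grad f(x) + sum_i lambda_i a_i = (0, 0)
  -> stationarity OK
Primal feasibility (all g_i <= 0): OK
Dual feasibility (all lambda_i >= 0): FAILS
Complementary slackness (lambda_i * g_i(x) = 0 for all i): OK

Verdict: the first failing condition is dual_feasibility -> dual.

dual
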